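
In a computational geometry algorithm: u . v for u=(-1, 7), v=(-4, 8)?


u . v = u_x*v_x + u_y*v_y = (-1)*(-4) + 7*8
= 4 + 56 = 60

60


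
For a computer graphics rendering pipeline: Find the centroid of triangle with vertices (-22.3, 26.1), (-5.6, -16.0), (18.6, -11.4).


Centroid = ((x_A+x_B+x_C)/3, (y_A+y_B+y_C)/3)
= (((-22.3)+(-5.6)+18.6)/3, (26.1+(-16)+(-11.4))/3)
= (-3.1, -0.4333)

(-3.1, -0.4333)


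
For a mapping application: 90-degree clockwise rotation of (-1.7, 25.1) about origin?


90° CW: (x,y) -> (y, -x)
(-1.7,25.1) -> (25.1, 1.7)

(25.1, 1.7)


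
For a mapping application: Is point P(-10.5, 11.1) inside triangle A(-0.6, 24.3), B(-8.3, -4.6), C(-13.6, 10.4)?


Cross products: AB x AP = -184.47, BC x BP = -50.21, CA x CP = -33.99
All same sign? yes

Yes, inside


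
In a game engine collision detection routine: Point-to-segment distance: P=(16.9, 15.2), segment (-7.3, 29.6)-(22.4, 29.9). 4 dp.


Project P onto AB: t = 0.8098 (clamped to [0,1])
Closest point on segment: (16.7521, 29.843)
Distance: 14.6437

14.6437


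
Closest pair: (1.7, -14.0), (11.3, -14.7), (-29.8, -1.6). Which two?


d(P0,P1) = 9.6255, d(P0,P2) = 33.8528, d(P1,P2) = 43.1372
Closest: P0 and P1

Closest pair: (1.7, -14.0) and (11.3, -14.7), distance = 9.6255


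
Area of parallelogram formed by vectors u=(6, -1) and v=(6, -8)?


|u x v| = |6*(-8) - (-1)*6|
= |(-48) - (-6)| = 42

42


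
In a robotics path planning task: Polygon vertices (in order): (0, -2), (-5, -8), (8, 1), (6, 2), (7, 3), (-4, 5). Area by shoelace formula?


Shoelace sum: (0*(-8) - (-5)*(-2)) + ((-5)*1 - 8*(-8)) + (8*2 - 6*1) + (6*3 - 7*2) + (7*5 - (-4)*3) + ((-4)*(-2) - 0*5)
= 118
Area = |118|/2 = 59

59


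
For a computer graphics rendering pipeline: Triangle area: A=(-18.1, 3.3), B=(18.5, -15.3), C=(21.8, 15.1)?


Area = |x_A(y_B-y_C) + x_B(y_C-y_A) + x_C(y_A-y_B)|/2
= |550.24 + 218.3 + 405.48|/2
= 1174.02/2 = 587.01

587.01


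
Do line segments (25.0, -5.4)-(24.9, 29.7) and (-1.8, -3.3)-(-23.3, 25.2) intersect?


Cross products: d1=-718.65, d2=-1470.45, d3=940.47, d4=1692.27
d1*d2 < 0 and d3*d4 < 0? no

No, they don't intersect


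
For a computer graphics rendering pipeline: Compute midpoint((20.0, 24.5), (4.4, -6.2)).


M = ((20+4.4)/2, (24.5+(-6.2))/2)
= (12.2, 9.15)

(12.2, 9.15)


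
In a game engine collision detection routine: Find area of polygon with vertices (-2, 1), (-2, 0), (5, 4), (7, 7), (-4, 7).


Shoelace sum: ((-2)*0 - (-2)*1) + ((-2)*4 - 5*0) + (5*7 - 7*4) + (7*7 - (-4)*7) + ((-4)*1 - (-2)*7)
= 88
Area = |88|/2 = 44

44


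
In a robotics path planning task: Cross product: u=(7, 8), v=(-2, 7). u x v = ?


u x v = u_x*v_y - u_y*v_x = 7*7 - 8*(-2)
= 49 - (-16) = 65

65


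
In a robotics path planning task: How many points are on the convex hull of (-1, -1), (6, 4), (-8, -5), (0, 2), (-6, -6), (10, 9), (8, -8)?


Convex hull vertices (CCW): (-8, -5), (-6, -6), (8, -8), (10, 9), (0, 2)
Count = 5

5


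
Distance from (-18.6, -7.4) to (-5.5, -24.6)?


dx=13.1, dy=-17.2
d^2 = 13.1^2 + (-17.2)^2 = 467.45
d = sqrt(467.45) = 21.6206

21.6206


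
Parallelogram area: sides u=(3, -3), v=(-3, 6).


|u x v| = |3*6 - (-3)*(-3)|
= |18 - 9| = 9

9


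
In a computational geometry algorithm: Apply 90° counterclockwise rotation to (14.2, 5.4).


90° CCW: (x,y) -> (-y, x)
(14.2,5.4) -> (-5.4, 14.2)

(-5.4, 14.2)


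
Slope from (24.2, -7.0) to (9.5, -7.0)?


slope = (y2-y1)/(x2-x1) = ((-7)-(-7))/(9.5-24.2) = 0/(-14.7) = 0

0


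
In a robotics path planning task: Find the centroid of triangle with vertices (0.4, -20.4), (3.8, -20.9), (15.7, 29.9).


Centroid = ((x_A+x_B+x_C)/3, (y_A+y_B+y_C)/3)
= ((0.4+3.8+15.7)/3, ((-20.4)+(-20.9)+29.9)/3)
= (6.6333, -3.8)

(6.6333, -3.8)


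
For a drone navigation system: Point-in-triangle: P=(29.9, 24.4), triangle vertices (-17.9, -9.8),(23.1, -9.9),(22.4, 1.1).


Cross products: AB x AP = 1406.98, BC x BP = -98.81, CA x CP = -857.24
All same sign? no

No, outside


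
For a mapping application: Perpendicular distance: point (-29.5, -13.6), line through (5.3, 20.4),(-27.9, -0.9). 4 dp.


|cross product| = 387.56
|line direction| = sqrt(1555.93) = 39.4453
Distance = 387.56/sqrt(1555.93) = 9.8253

9.8253


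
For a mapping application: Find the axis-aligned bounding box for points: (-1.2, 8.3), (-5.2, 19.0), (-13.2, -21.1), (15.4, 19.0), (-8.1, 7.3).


x range: [-13.2, 15.4]
y range: [-21.1, 19]
Bounding box: (-13.2,-21.1) to (15.4,19)

(-13.2,-21.1) to (15.4,19)


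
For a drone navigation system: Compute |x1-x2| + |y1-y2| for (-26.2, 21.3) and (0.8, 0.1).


|(-26.2)-0.8| + |21.3-0.1| = 27 + 21.2 = 48.2

48.2


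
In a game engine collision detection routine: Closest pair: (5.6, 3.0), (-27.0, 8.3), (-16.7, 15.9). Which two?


d(P0,P1) = 33.028, d(P0,P2) = 25.7624, d(P1,P2) = 12.8004
Closest: P1 and P2

Closest pair: (-27.0, 8.3) and (-16.7, 15.9), distance = 12.8004


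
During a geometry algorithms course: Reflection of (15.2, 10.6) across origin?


Reflection over origin: (x,y) -> (-x,-y)
(15.2, 10.6) -> (-15.2, -10.6)

(-15.2, -10.6)


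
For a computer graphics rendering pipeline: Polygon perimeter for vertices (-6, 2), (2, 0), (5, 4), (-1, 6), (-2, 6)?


Sides: (-6, 2)->(2, 0): sqrt(68) = 8.246211, (2, 0)->(5, 4): sqrt(25) = 5, (5, 4)->(-1, 6): sqrt(40) = 6.324555, (-1, 6)->(-2, 6): sqrt(1) = 1, (-2, 6)->(-6, 2): sqrt(32) = 5.656854
Sum = 26.22762
Perimeter = 26.2276

26.2276


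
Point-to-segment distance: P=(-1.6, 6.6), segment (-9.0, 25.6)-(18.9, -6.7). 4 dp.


Project P onto AB: t = 0.4502 (clamped to [0,1])
Closest point on segment: (3.561, 11.058)
Distance: 6.8198

6.8198


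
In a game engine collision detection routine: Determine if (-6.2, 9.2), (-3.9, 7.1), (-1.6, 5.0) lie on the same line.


Cross product: ((-3.9)-(-6.2))*(5-9.2) - (7.1-9.2)*((-1.6)-(-6.2))
= 0

Yes, collinear


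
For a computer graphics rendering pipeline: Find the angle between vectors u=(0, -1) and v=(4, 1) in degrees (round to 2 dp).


u.v = -1, |u| = sqrt(1) = 1, |v| = sqrt(17) = 4.1231
cos(theta) = u.v/(|u||v|) = -1/sqrt(17) = -0.242536
theta = acos(-0.242536) = 104.04 degrees

104.04 degrees


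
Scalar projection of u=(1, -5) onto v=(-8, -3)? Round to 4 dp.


u.v = 7, |v| = sqrt(73) = 8.544
Scalar projection = u.v / |v| = 7 / sqrt(73) = 0.8193

0.8193


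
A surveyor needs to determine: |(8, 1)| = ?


|u| = sqrt(8^2 + 1^2) = sqrt(65) = 8.0623

8.0623


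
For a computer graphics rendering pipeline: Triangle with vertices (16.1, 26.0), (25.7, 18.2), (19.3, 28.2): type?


Side lengths squared: AB^2=153, BC^2=140.96, CA^2=15.08
Sorted: [15.08, 140.96, 153]
By sides: Scalene, By angles: Acute

Scalene, Acute


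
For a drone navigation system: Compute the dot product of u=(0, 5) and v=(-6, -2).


u . v = u_x*v_x + u_y*v_y = 0*(-6) + 5*(-2)
= 0 + (-10) = -10

-10


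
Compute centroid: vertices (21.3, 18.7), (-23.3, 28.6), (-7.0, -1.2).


Centroid = ((x_A+x_B+x_C)/3, (y_A+y_B+y_C)/3)
= ((21.3+(-23.3)+(-7))/3, (18.7+28.6+(-1.2))/3)
= (-3, 15.3667)

(-3, 15.3667)


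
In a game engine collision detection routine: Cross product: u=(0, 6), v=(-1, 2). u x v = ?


u x v = u_x*v_y - u_y*v_x = 0*2 - 6*(-1)
= 0 - (-6) = 6

6


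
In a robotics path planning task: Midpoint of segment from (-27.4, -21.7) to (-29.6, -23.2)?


M = (((-27.4)+(-29.6))/2, ((-21.7)+(-23.2))/2)
= (-28.5, -22.45)

(-28.5, -22.45)


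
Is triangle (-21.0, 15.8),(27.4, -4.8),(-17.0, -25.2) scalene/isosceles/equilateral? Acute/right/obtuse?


Side lengths squared: AB^2=2766.92, BC^2=2387.52, CA^2=1697
Sorted: [1697, 2387.52, 2766.92]
By sides: Scalene, By angles: Acute

Scalene, Acute


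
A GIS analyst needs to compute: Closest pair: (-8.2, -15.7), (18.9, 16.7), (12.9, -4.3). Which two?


d(P0,P1) = 42.2394, d(P0,P2) = 23.9827, d(P1,P2) = 21.8403
Closest: P1 and P2

Closest pair: (18.9, 16.7) and (12.9, -4.3), distance = 21.8403


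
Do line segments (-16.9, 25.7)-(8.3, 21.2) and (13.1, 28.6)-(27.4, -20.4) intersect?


Cross products: d1=-1511.47, d2=-341.02, d3=208.08, d4=-962.37
d1*d2 < 0 and d3*d4 < 0? no

No, they don't intersect


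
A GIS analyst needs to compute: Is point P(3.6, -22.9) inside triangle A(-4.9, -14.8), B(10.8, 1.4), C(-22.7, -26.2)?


Cross products: AB x AP = -264.87, BC x BP = 615.33, CA x CP = -241.08
All same sign? no

No, outside


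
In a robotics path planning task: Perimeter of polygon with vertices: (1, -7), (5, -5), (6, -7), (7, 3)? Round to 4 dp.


Sides: (1, -7)->(5, -5): sqrt(20) = 4.472136, (5, -5)->(6, -7): sqrt(5) = 2.236068, (6, -7)->(7, 3): sqrt(101) = 10.049876, (7, 3)->(1, -7): sqrt(136) = 11.661904
Sum = 28.419984
Perimeter = 28.42

28.42


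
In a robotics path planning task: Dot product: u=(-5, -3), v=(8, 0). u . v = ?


u . v = u_x*v_x + u_y*v_y = (-5)*8 + (-3)*0
= (-40) + 0 = -40

-40


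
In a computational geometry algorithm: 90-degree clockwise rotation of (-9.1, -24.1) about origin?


90° CW: (x,y) -> (y, -x)
(-9.1,-24.1) -> (-24.1, 9.1)

(-24.1, 9.1)


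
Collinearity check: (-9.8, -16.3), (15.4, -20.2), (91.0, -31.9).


Cross product: (15.4-(-9.8))*((-31.9)-(-16.3)) - ((-20.2)-(-16.3))*(91-(-9.8))
= 0

Yes, collinear


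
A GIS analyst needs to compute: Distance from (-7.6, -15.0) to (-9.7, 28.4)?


dx=-2.1, dy=43.4
d^2 = (-2.1)^2 + 43.4^2 = 1887.97
d = sqrt(1887.97) = 43.4508

43.4508


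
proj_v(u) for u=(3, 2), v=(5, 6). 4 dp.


u.v = 27, |v| = sqrt(61) = 7.8102
Scalar projection = u.v / |v| = 27 / sqrt(61) = 3.457

3.457


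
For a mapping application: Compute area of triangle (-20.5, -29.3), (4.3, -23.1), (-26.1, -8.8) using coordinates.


Area = |x_A(y_B-y_C) + x_B(y_C-y_A) + x_C(y_A-y_B)|/2
= |293.15 + 88.15 + 161.82|/2
= 543.12/2 = 271.56

271.56


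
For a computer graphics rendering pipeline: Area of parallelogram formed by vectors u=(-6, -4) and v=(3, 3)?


|u x v| = |(-6)*3 - (-4)*3|
= |(-18) - (-12)| = 6

6


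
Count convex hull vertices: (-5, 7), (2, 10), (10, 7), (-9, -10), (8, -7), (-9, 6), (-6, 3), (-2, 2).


Convex hull vertices (CCW): (-9, -10), (8, -7), (10, 7), (2, 10), (-9, 6)
Count = 5

5


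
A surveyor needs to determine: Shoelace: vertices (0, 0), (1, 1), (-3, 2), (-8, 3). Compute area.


Shoelace sum: (0*1 - 1*0) + (1*2 - (-3)*1) + ((-3)*3 - (-8)*2) + ((-8)*0 - 0*3)
= 12
Area = |12|/2 = 6

6


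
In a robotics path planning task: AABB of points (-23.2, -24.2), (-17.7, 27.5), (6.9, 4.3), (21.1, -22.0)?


x range: [-23.2, 21.1]
y range: [-24.2, 27.5]
Bounding box: (-23.2,-24.2) to (21.1,27.5)

(-23.2,-24.2) to (21.1,27.5)


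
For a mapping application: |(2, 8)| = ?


|u| = sqrt(2^2 + 8^2) = sqrt(68) = 8.2462

8.2462


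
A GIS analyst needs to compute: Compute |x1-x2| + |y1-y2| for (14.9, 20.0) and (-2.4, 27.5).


|14.9-(-2.4)| + |20-27.5| = 17.3 + 7.5 = 24.8

24.8


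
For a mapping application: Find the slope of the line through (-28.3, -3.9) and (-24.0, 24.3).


slope = (y2-y1)/(x2-x1) = (24.3-(-3.9))/((-24)-(-28.3)) = 28.2/4.3 = 6.5581

6.5581


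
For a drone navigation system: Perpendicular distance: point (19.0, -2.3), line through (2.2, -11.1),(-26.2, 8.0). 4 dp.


|cross product| = 570.8
|line direction| = sqrt(1171.37) = 34.2253
Distance = 570.8/sqrt(1171.37) = 16.6777

16.6777


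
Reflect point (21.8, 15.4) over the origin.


Reflection over origin: (x,y) -> (-x,-y)
(21.8, 15.4) -> (-21.8, -15.4)

(-21.8, -15.4)


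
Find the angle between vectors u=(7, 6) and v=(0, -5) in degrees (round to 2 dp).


u.v = -30, |u| = sqrt(85) = 9.2195, |v| = sqrt(25) = 5
cos(theta) = u.v/(|u||v|) = -30/sqrt(2125) = -0.650791
theta = acos(-0.650791) = 130.6 degrees

130.6 degrees


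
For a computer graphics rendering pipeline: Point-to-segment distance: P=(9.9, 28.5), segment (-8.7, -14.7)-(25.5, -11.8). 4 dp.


Project P onto AB: t = 0.6463 (clamped to [0,1])
Closest point on segment: (13.4042, -12.8257)
Distance: 41.474

41.474


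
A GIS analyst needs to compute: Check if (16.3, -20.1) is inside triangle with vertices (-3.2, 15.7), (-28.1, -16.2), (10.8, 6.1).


Cross products: AB x AP = 1513.47, BC x BP = -1141.83, CA x CP = 314
All same sign? no

No, outside


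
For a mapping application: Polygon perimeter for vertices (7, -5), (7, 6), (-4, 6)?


Sides: (7, -5)->(7, 6): sqrt(121) = 11, (7, 6)->(-4, 6): sqrt(121) = 11, (-4, 6)->(7, -5): sqrt(242) = 15.556349
Sum = 37.556349
Perimeter = 37.5563

37.5563


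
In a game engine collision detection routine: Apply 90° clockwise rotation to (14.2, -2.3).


90° CW: (x,y) -> (y, -x)
(14.2,-2.3) -> (-2.3, -14.2)

(-2.3, -14.2)


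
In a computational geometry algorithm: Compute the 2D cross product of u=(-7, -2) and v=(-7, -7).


u x v = u_x*v_y - u_y*v_x = (-7)*(-7) - (-2)*(-7)
= 49 - 14 = 35

35


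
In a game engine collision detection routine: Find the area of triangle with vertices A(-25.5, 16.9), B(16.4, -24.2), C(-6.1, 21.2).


Area = |x_A(y_B-y_C) + x_B(y_C-y_A) + x_C(y_A-y_B)|/2
= |1157.7 + 70.52 + (-250.71)|/2
= 977.51/2 = 488.755

488.755


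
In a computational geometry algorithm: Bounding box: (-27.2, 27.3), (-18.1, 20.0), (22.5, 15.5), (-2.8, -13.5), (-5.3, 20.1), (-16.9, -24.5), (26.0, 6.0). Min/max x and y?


x range: [-27.2, 26]
y range: [-24.5, 27.3]
Bounding box: (-27.2,-24.5) to (26,27.3)

(-27.2,-24.5) to (26,27.3)


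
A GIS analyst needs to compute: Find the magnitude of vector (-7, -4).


|u| = sqrt((-7)^2 + (-4)^2) = sqrt(65) = 8.0623

8.0623


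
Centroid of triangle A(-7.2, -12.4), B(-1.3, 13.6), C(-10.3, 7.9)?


Centroid = ((x_A+x_B+x_C)/3, (y_A+y_B+y_C)/3)
= (((-7.2)+(-1.3)+(-10.3))/3, ((-12.4)+13.6+7.9)/3)
= (-6.2667, 3.0333)

(-6.2667, 3.0333)


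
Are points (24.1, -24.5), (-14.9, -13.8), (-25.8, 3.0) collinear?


Cross product: ((-14.9)-24.1)*(3-(-24.5)) - ((-13.8)-(-24.5))*((-25.8)-24.1)
= -538.57

No, not collinear


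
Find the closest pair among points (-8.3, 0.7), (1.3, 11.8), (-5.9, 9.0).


d(P0,P1) = 14.6755, d(P0,P2) = 8.64, d(P1,P2) = 7.7253
Closest: P1 and P2

Closest pair: (1.3, 11.8) and (-5.9, 9.0), distance = 7.7253


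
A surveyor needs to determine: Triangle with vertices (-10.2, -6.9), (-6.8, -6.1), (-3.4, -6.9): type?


Side lengths squared: AB^2=12.2, BC^2=12.2, CA^2=46.24
Sorted: [12.2, 12.2, 46.24]
By sides: Isosceles, By angles: Obtuse

Isosceles, Obtuse


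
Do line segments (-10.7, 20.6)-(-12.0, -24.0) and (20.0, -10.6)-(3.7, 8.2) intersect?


Cross products: d1=68.6, d2=820.02, d3=1409.78, d4=658.36
d1*d2 < 0 and d3*d4 < 0? no

No, they don't intersect


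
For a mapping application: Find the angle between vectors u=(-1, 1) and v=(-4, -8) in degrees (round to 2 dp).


u.v = -4, |u| = sqrt(2) = 1.4142, |v| = sqrt(80) = 8.9443
cos(theta) = u.v/(|u||v|) = -4/sqrt(160) = -0.316228
theta = acos(-0.316228) = 108.43 degrees

108.43 degrees


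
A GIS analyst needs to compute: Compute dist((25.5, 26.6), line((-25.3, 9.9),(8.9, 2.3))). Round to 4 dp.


|cross product| = 957.22
|line direction| = sqrt(1227.4) = 35.0343
Distance = 957.22/sqrt(1227.4) = 27.3224

27.3224


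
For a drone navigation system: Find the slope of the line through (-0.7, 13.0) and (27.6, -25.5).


slope = (y2-y1)/(x2-x1) = ((-25.5)-13)/(27.6-(-0.7)) = (-38.5)/28.3 = -1.3604

-1.3604


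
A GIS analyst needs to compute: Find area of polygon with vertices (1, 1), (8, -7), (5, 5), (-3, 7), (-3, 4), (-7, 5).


Shoelace sum: (1*(-7) - 8*1) + (8*5 - 5*(-7)) + (5*7 - (-3)*5) + ((-3)*4 - (-3)*7) + ((-3)*5 - (-7)*4) + ((-7)*1 - 1*5)
= 120
Area = |120|/2 = 60

60


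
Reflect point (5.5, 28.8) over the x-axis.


Reflection over x-axis: (x,y) -> (x,-y)
(5.5, 28.8) -> (5.5, -28.8)

(5.5, -28.8)


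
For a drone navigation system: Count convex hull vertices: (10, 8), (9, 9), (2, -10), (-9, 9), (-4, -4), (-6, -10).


Convex hull vertices (CCW): (-9, 9), (-6, -10), (2, -10), (10, 8), (9, 9)
Count = 5

5


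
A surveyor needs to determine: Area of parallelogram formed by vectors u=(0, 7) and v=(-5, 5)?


|u x v| = |0*5 - 7*(-5)|
= |0 - (-35)| = 35

35


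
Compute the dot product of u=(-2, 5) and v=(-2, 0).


u . v = u_x*v_x + u_y*v_y = (-2)*(-2) + 5*0
= 4 + 0 = 4

4


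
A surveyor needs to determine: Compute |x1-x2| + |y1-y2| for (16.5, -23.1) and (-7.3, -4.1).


|16.5-(-7.3)| + |(-23.1)-(-4.1)| = 23.8 + 19 = 42.8

42.8


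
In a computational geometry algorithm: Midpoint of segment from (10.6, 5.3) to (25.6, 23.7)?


M = ((10.6+25.6)/2, (5.3+23.7)/2)
= (18.1, 14.5)

(18.1, 14.5)


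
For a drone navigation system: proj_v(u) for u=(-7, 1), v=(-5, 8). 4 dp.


u.v = 43, |v| = sqrt(89) = 9.434
Scalar projection = u.v / |v| = 43 / sqrt(89) = 4.558

4.558


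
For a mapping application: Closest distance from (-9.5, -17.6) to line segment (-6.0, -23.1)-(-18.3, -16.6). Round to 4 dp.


Project P onto AB: t = 0.4072 (clamped to [0,1])
Closest point on segment: (-11.008, -20.4535)
Distance: 3.2275

3.2275


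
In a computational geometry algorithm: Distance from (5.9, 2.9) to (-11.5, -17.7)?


dx=-17.4, dy=-20.6
d^2 = (-17.4)^2 + (-20.6)^2 = 727.12
d = sqrt(727.12) = 26.9652

26.9652


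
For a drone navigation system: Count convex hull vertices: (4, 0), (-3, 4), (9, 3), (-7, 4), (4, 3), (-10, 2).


Convex hull vertices (CCW): (-10, 2), (4, 0), (9, 3), (-3, 4), (-7, 4)
Count = 5

5


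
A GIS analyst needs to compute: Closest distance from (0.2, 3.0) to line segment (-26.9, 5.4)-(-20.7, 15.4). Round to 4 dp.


Project P onto AB: t = 1 (clamped to [0,1])
Closest point on segment: (-20.7, 15.4)
Distance: 24.3016

24.3016


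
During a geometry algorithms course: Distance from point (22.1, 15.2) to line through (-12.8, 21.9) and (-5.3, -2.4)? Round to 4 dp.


|cross product| = 797.82
|line direction| = sqrt(646.74) = 25.4311
Distance = 797.82/sqrt(646.74) = 31.3718

31.3718


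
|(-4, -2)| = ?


|u| = sqrt((-4)^2 + (-2)^2) = sqrt(20) = 4.4721

4.4721


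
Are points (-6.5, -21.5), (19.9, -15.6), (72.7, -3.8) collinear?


Cross product: (19.9-(-6.5))*((-3.8)-(-21.5)) - ((-15.6)-(-21.5))*(72.7-(-6.5))
= 0

Yes, collinear


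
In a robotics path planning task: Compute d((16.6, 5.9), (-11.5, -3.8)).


dx=-28.1, dy=-9.7
d^2 = (-28.1)^2 + (-9.7)^2 = 883.7
d = sqrt(883.7) = 29.7271

29.7271


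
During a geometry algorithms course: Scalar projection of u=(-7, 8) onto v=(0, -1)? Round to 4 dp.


u.v = -8, |v| = sqrt(1) = 1
Scalar projection = u.v / |v| = -8 / sqrt(1) = -8

-8


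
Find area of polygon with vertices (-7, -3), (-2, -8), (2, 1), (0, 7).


Shoelace sum: ((-7)*(-8) - (-2)*(-3)) + ((-2)*1 - 2*(-8)) + (2*7 - 0*1) + (0*(-3) - (-7)*7)
= 127
Area = |127|/2 = 63.5

63.5


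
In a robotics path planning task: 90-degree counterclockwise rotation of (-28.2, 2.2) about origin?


90° CCW: (x,y) -> (-y, x)
(-28.2,2.2) -> (-2.2, -28.2)

(-2.2, -28.2)


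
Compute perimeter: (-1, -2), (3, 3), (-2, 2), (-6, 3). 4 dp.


Sides: (-1, -2)->(3, 3): sqrt(41) = 6.403124, (3, 3)->(-2, 2): sqrt(26) = 5.09902, (-2, 2)->(-6, 3): sqrt(17) = 4.123106, (-6, 3)->(-1, -2): sqrt(50) = 7.071068
Sum = 22.696318
Perimeter = 22.6963

22.6963


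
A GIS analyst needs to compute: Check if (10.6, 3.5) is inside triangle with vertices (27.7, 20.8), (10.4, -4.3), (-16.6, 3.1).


Cross products: AB x AP = -129.92, BC x BP = -212.08, CA x CP = -463.72
All same sign? yes

Yes, inside


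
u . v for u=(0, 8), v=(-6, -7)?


u . v = u_x*v_x + u_y*v_y = 0*(-6) + 8*(-7)
= 0 + (-56) = -56

-56


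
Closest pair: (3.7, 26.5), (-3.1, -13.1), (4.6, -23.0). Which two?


d(P0,P1) = 40.1796, d(P0,P2) = 49.5082, d(P1,P2) = 12.5419
Closest: P1 and P2

Closest pair: (-3.1, -13.1) and (4.6, -23.0), distance = 12.5419


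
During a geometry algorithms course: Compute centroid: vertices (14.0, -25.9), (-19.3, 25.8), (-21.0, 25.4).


Centroid = ((x_A+x_B+x_C)/3, (y_A+y_B+y_C)/3)
= ((14+(-19.3)+(-21))/3, ((-25.9)+25.8+25.4)/3)
= (-8.7667, 8.4333)

(-8.7667, 8.4333)


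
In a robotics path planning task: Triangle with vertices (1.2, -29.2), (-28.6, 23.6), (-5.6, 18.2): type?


Side lengths squared: AB^2=3675.88, BC^2=558.16, CA^2=2293
Sorted: [558.16, 2293, 3675.88]
By sides: Scalene, By angles: Obtuse

Scalene, Obtuse


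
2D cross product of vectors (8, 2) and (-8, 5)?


u x v = u_x*v_y - u_y*v_x = 8*5 - 2*(-8)
= 40 - (-16) = 56

56


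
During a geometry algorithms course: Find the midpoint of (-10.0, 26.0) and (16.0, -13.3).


M = (((-10)+16)/2, (26+(-13.3))/2)
= (3, 6.35)

(3, 6.35)


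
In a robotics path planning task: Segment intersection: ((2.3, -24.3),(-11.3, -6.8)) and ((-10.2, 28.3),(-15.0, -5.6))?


Cross products: d1=676.23, d2=131.19, d3=-496.61, d4=48.43
d1*d2 < 0 and d3*d4 < 0? no

No, they don't intersect


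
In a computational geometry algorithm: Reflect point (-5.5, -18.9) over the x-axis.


Reflection over x-axis: (x,y) -> (x,-y)
(-5.5, -18.9) -> (-5.5, 18.9)

(-5.5, 18.9)


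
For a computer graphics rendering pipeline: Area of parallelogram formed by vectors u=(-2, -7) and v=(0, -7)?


|u x v| = |(-2)*(-7) - (-7)*0|
= |14 - 0| = 14

14


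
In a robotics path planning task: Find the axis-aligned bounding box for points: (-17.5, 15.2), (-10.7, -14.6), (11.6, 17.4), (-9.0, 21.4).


x range: [-17.5, 11.6]
y range: [-14.6, 21.4]
Bounding box: (-17.5,-14.6) to (11.6,21.4)

(-17.5,-14.6) to (11.6,21.4)


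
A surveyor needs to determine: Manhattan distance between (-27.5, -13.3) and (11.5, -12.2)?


|(-27.5)-11.5| + |(-13.3)-(-12.2)| = 39 + 1.1 = 40.1

40.1


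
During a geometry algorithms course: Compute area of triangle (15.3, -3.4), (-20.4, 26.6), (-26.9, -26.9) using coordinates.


Area = |x_A(y_B-y_C) + x_B(y_C-y_A) + x_C(y_A-y_B)|/2
= |818.55 + 479.4 + 807|/2
= 2104.95/2 = 1052.475

1052.475


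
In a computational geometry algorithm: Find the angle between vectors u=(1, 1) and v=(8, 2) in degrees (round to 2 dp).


u.v = 10, |u| = sqrt(2) = 1.4142, |v| = sqrt(68) = 8.2462
cos(theta) = u.v/(|u||v|) = 10/sqrt(136) = 0.857493
theta = acos(0.857493) = 30.96 degrees

30.96 degrees


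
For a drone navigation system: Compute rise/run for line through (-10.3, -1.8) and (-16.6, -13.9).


slope = (y2-y1)/(x2-x1) = ((-13.9)-(-1.8))/((-16.6)-(-10.3)) = (-12.1)/(-6.3) = 1.9206

1.9206


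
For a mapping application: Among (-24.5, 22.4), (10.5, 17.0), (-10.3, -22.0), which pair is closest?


d(P0,P1) = 35.4141, d(P0,P2) = 46.6154, d(P1,P2) = 44.2
Closest: P0 and P1

Closest pair: (-24.5, 22.4) and (10.5, 17.0), distance = 35.4141


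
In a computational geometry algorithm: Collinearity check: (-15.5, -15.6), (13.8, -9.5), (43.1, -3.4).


Cross product: (13.8-(-15.5))*((-3.4)-(-15.6)) - ((-9.5)-(-15.6))*(43.1-(-15.5))
= 0

Yes, collinear


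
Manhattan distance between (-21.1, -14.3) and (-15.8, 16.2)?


|(-21.1)-(-15.8)| + |(-14.3)-16.2| = 5.3 + 30.5 = 35.8

35.8


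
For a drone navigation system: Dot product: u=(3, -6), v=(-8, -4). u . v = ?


u . v = u_x*v_x + u_y*v_y = 3*(-8) + (-6)*(-4)
= (-24) + 24 = 0

0


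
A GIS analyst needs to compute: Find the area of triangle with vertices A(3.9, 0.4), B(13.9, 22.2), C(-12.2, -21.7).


Area = |x_A(y_B-y_C) + x_B(y_C-y_A) + x_C(y_A-y_B)|/2
= |171.21 + (-307.19) + 265.96|/2
= 129.98/2 = 64.99

64.99


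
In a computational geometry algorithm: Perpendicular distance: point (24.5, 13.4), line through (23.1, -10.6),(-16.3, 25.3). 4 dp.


|cross product| = 995.86
|line direction| = sqrt(2841.17) = 53.3026
Distance = 995.86/sqrt(2841.17) = 18.6831

18.6831


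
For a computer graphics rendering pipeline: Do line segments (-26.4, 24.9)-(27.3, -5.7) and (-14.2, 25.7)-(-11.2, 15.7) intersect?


Cross products: d1=-124.4, d2=320.8, d3=416.28, d4=-28.92
d1*d2 < 0 and d3*d4 < 0? yes

Yes, they intersect


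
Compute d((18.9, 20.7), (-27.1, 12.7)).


dx=-46, dy=-8
d^2 = (-46)^2 + (-8)^2 = 2180
d = sqrt(2180) = 46.6905

46.6905


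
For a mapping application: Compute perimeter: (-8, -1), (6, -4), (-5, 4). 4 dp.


Sides: (-8, -1)->(6, -4): sqrt(205) = 14.317821, (6, -4)->(-5, 4): sqrt(185) = 13.601471, (-5, 4)->(-8, -1): sqrt(34) = 5.830952
Sum = 33.750244
Perimeter = 33.7502

33.7502


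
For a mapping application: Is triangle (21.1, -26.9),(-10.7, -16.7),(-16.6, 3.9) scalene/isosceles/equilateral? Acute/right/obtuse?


Side lengths squared: AB^2=1115.28, BC^2=459.17, CA^2=2369.93
Sorted: [459.17, 1115.28, 2369.93]
By sides: Scalene, By angles: Obtuse

Scalene, Obtuse


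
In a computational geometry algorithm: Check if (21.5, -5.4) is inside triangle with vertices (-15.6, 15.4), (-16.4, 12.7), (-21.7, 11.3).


Cross products: AB x AP = 116.81, BC x BP = 148.99, CA x CP = -278.99
All same sign? no

No, outside


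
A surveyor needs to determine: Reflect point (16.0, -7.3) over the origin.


Reflection over origin: (x,y) -> (-x,-y)
(16, -7.3) -> (-16, 7.3)

(-16, 7.3)


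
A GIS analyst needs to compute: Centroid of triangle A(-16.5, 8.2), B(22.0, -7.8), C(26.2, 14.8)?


Centroid = ((x_A+x_B+x_C)/3, (y_A+y_B+y_C)/3)
= (((-16.5)+22+26.2)/3, (8.2+(-7.8)+14.8)/3)
= (10.5667, 5.0667)

(10.5667, 5.0667)


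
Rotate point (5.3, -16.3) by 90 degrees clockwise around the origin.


90° CW: (x,y) -> (y, -x)
(5.3,-16.3) -> (-16.3, -5.3)

(-16.3, -5.3)


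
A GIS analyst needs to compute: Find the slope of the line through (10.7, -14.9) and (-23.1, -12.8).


slope = (y2-y1)/(x2-x1) = ((-12.8)-(-14.9))/((-23.1)-10.7) = 2.1/(-33.8) = -0.0621

-0.0621


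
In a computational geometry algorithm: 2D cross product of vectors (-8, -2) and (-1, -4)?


u x v = u_x*v_y - u_y*v_x = (-8)*(-4) - (-2)*(-1)
= 32 - 2 = 30

30


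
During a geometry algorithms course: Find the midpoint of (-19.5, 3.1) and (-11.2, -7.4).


M = (((-19.5)+(-11.2))/2, (3.1+(-7.4))/2)
= (-15.35, -2.15)

(-15.35, -2.15)


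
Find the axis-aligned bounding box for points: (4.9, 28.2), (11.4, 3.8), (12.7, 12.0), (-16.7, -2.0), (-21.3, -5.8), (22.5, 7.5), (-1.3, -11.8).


x range: [-21.3, 22.5]
y range: [-11.8, 28.2]
Bounding box: (-21.3,-11.8) to (22.5,28.2)

(-21.3,-11.8) to (22.5,28.2)


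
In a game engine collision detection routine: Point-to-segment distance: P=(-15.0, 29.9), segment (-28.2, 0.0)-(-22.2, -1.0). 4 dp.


Project P onto AB: t = 1 (clamped to [0,1])
Closest point on segment: (-22.2, -1)
Distance: 31.7277

31.7277


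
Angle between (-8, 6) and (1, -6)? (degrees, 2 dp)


u.v = -44, |u| = sqrt(100) = 10, |v| = sqrt(37) = 6.0828
cos(theta) = u.v/(|u||v|) = -44/sqrt(3700) = -0.723356
theta = acos(-0.723356) = 136.33 degrees

136.33 degrees


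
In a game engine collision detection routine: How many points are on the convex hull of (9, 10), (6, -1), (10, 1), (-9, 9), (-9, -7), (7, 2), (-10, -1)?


Convex hull vertices (CCW): (-10, -1), (-9, -7), (6, -1), (10, 1), (9, 10), (-9, 9)
Count = 6

6


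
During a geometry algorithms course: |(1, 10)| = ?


|u| = sqrt(1^2 + 10^2) = sqrt(101) = 10.0499

10.0499


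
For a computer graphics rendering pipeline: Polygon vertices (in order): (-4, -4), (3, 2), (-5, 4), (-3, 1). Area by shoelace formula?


Shoelace sum: ((-4)*2 - 3*(-4)) + (3*4 - (-5)*2) + ((-5)*1 - (-3)*4) + ((-3)*(-4) - (-4)*1)
= 49
Area = |49|/2 = 24.5

24.5


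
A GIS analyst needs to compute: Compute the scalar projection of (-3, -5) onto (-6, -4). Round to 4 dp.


u.v = 38, |v| = sqrt(52) = 7.2111
Scalar projection = u.v / |v| = 38 / sqrt(52) = 5.2697

5.2697


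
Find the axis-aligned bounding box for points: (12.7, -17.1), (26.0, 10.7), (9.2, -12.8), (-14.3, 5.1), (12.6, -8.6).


x range: [-14.3, 26]
y range: [-17.1, 10.7]
Bounding box: (-14.3,-17.1) to (26,10.7)

(-14.3,-17.1) to (26,10.7)


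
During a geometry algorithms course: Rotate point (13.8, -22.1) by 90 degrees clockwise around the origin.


90° CW: (x,y) -> (y, -x)
(13.8,-22.1) -> (-22.1, -13.8)

(-22.1, -13.8)


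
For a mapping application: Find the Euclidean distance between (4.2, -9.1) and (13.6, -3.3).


dx=9.4, dy=5.8
d^2 = 9.4^2 + 5.8^2 = 122
d = sqrt(122) = 11.0454

11.0454


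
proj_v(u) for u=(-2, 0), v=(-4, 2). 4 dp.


u.v = 8, |v| = sqrt(20) = 4.4721
Scalar projection = u.v / |v| = 8 / sqrt(20) = 1.7889

1.7889


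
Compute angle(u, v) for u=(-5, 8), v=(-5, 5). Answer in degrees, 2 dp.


u.v = 65, |u| = sqrt(89) = 9.434, |v| = sqrt(50) = 7.0711
cos(theta) = u.v/(|u||v|) = 65/sqrt(4450) = 0.974391
theta = acos(0.974391) = 12.99 degrees

12.99 degrees


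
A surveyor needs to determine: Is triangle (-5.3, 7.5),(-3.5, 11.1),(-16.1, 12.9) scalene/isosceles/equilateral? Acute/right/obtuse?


Side lengths squared: AB^2=16.2, BC^2=162, CA^2=145.8
Sorted: [16.2, 145.8, 162]
By sides: Scalene, By angles: Right

Scalene, Right


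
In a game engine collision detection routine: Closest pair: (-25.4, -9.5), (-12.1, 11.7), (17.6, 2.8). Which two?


d(P0,P1) = 25.0266, d(P0,P2) = 44.7246, d(P1,P2) = 31.0048
Closest: P0 and P1

Closest pair: (-25.4, -9.5) and (-12.1, 11.7), distance = 25.0266


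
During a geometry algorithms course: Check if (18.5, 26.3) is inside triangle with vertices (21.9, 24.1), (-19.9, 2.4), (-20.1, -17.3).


Cross products: AB x AP = -165.74, BC x BP = 751.7, CA x CP = 233.16
All same sign? no

No, outside


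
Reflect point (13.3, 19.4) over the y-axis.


Reflection over y-axis: (x,y) -> (-x,y)
(13.3, 19.4) -> (-13.3, 19.4)

(-13.3, 19.4)


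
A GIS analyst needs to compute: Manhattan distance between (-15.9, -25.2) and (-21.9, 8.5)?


|(-15.9)-(-21.9)| + |(-25.2)-8.5| = 6 + 33.7 = 39.7

39.7


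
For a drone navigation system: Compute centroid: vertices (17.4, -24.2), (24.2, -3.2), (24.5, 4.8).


Centroid = ((x_A+x_B+x_C)/3, (y_A+y_B+y_C)/3)
= ((17.4+24.2+24.5)/3, ((-24.2)+(-3.2)+4.8)/3)
= (22.0333, -7.5333)

(22.0333, -7.5333)


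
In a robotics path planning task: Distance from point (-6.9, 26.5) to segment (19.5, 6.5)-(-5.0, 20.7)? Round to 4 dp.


Project P onto AB: t = 1 (clamped to [0,1])
Closest point on segment: (-5, 20.7)
Distance: 6.1033

6.1033


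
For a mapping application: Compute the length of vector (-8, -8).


|u| = sqrt((-8)^2 + (-8)^2) = sqrt(128) = 11.3137

11.3137


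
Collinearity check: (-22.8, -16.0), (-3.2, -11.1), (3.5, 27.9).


Cross product: ((-3.2)-(-22.8))*(27.9-(-16)) - ((-11.1)-(-16))*(3.5-(-22.8))
= 731.57

No, not collinear


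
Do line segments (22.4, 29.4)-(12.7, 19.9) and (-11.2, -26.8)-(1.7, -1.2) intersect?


Cross products: d1=-135.18, d2=-9.41, d3=225.94, d4=100.17
d1*d2 < 0 and d3*d4 < 0? no

No, they don't intersect


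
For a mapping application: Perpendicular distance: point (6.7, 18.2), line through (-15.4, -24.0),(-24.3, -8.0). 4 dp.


|cross product| = 729.18
|line direction| = sqrt(335.21) = 18.3087
Distance = 729.18/sqrt(335.21) = 39.8269

39.8269


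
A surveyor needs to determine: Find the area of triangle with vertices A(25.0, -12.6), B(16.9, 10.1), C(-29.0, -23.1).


Area = |x_A(y_B-y_C) + x_B(y_C-y_A) + x_C(y_A-y_B)|/2
= |830 + (-177.45) + 658.3|/2
= 1310.85/2 = 655.425

655.425


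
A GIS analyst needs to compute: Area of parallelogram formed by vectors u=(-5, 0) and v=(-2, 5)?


|u x v| = |(-5)*5 - 0*(-2)|
= |(-25) - 0| = 25

25


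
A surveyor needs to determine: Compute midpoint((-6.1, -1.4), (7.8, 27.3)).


M = (((-6.1)+7.8)/2, ((-1.4)+27.3)/2)
= (0.85, 12.95)

(0.85, 12.95)


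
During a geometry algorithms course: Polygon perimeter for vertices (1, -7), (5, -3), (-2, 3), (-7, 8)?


Sides: (1, -7)->(5, -3): sqrt(32) = 5.656854, (5, -3)->(-2, 3): sqrt(85) = 9.219544, (-2, 3)->(-7, 8): sqrt(50) = 7.071068, (-7, 8)->(1, -7): sqrt(289) = 17
Sum = 38.947466
Perimeter = 38.9475

38.9475


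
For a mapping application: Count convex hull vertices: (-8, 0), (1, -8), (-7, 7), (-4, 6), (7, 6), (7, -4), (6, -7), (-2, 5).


Convex hull vertices (CCW): (-8, 0), (1, -8), (6, -7), (7, -4), (7, 6), (-7, 7)
Count = 6

6


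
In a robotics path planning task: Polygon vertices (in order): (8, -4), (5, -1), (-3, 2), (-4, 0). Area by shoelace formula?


Shoelace sum: (8*(-1) - 5*(-4)) + (5*2 - (-3)*(-1)) + ((-3)*0 - (-4)*2) + ((-4)*(-4) - 8*0)
= 43
Area = |43|/2 = 21.5

21.5


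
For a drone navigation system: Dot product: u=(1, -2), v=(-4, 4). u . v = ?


u . v = u_x*v_x + u_y*v_y = 1*(-4) + (-2)*4
= (-4) + (-8) = -12

-12


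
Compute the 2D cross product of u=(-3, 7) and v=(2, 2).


u x v = u_x*v_y - u_y*v_x = (-3)*2 - 7*2
= (-6) - 14 = -20

-20


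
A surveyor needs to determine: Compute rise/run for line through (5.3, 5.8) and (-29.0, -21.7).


slope = (y2-y1)/(x2-x1) = ((-21.7)-5.8)/((-29)-5.3) = (-27.5)/(-34.3) = 0.8017

0.8017


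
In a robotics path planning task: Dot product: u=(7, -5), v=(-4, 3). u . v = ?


u . v = u_x*v_x + u_y*v_y = 7*(-4) + (-5)*3
= (-28) + (-15) = -43

-43


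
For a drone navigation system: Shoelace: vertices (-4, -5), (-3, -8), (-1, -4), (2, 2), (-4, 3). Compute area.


Shoelace sum: ((-4)*(-8) - (-3)*(-5)) + ((-3)*(-4) - (-1)*(-8)) + ((-1)*2 - 2*(-4)) + (2*3 - (-4)*2) + ((-4)*(-5) - (-4)*3)
= 73
Area = |73|/2 = 36.5

36.5


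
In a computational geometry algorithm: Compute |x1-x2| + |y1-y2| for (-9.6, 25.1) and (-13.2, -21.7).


|(-9.6)-(-13.2)| + |25.1-(-21.7)| = 3.6 + 46.8 = 50.4

50.4


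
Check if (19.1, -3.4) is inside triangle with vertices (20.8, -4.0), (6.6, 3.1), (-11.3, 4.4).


Cross products: AB x AP = 3.55, BC x BP = 100.1, CA x CP = 4.98
All same sign? yes

Yes, inside


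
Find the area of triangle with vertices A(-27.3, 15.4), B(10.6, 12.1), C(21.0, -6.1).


Area = |x_A(y_B-y_C) + x_B(y_C-y_A) + x_C(y_A-y_B)|/2
= |(-496.86) + (-227.9) + 69.3|/2
= 655.46/2 = 327.73

327.73


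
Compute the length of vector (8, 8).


|u| = sqrt(8^2 + 8^2) = sqrt(128) = 11.3137

11.3137


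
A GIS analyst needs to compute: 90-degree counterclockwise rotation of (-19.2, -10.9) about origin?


90° CCW: (x,y) -> (-y, x)
(-19.2,-10.9) -> (10.9, -19.2)

(10.9, -19.2)


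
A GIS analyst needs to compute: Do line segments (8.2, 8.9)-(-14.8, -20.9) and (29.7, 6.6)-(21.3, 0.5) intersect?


Cross products: d1=-150.47, d2=-40.45, d3=693.6, d4=583.58
d1*d2 < 0 and d3*d4 < 0? no

No, they don't intersect


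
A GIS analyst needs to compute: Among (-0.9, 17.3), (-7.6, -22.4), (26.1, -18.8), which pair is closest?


d(P0,P1) = 40.2614, d(P0,P2) = 45.08, d(P1,P2) = 33.8917
Closest: P1 and P2

Closest pair: (-7.6, -22.4) and (26.1, -18.8), distance = 33.8917


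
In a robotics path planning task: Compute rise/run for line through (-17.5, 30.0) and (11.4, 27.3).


slope = (y2-y1)/(x2-x1) = (27.3-30)/(11.4-(-17.5)) = (-2.7)/28.9 = -0.0934

-0.0934


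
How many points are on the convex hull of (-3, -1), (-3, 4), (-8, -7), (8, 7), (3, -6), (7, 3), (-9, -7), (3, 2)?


Convex hull vertices (CCW): (-9, -7), (-8, -7), (3, -6), (7, 3), (8, 7), (-3, 4)
Count = 6

6


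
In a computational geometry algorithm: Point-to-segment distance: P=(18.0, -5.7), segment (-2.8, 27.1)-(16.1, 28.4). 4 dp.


Project P onto AB: t = 0.9765 (clamped to [0,1])
Closest point on segment: (15.6566, 28.3695)
Distance: 34.15

34.15


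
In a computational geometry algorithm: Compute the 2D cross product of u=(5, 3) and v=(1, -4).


u x v = u_x*v_y - u_y*v_x = 5*(-4) - 3*1
= (-20) - 3 = -23

-23


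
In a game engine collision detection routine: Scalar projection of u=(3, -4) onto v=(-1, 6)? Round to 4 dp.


u.v = -27, |v| = sqrt(37) = 6.0828
Scalar projection = u.v / |v| = -27 / sqrt(37) = -4.4388

-4.4388


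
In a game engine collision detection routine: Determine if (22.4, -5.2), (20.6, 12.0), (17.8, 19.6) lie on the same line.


Cross product: (20.6-22.4)*(19.6-(-5.2)) - (12-(-5.2))*(17.8-22.4)
= 34.48

No, not collinear


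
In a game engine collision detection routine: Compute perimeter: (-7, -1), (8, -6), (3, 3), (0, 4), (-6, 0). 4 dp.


Sides: (-7, -1)->(8, -6): sqrt(250) = 15.811388, (8, -6)->(3, 3): sqrt(106) = 10.29563, (3, 3)->(0, 4): sqrt(10) = 3.162278, (0, 4)->(-6, 0): sqrt(52) = 7.211103, (-6, 0)->(-7, -1): sqrt(2) = 1.414214
Sum = 37.894613
Perimeter = 37.8946

37.8946


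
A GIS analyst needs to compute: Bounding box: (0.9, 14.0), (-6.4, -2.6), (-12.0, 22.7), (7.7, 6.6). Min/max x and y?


x range: [-12, 7.7]
y range: [-2.6, 22.7]
Bounding box: (-12,-2.6) to (7.7,22.7)

(-12,-2.6) to (7.7,22.7)


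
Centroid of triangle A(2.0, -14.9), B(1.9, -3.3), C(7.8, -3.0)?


Centroid = ((x_A+x_B+x_C)/3, (y_A+y_B+y_C)/3)
= ((2+1.9+7.8)/3, ((-14.9)+(-3.3)+(-3))/3)
= (3.9, -7.0667)

(3.9, -7.0667)


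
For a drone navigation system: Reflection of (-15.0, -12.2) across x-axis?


Reflection over x-axis: (x,y) -> (x,-y)
(-15, -12.2) -> (-15, 12.2)

(-15, 12.2)


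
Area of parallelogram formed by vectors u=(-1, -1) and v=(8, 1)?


|u x v| = |(-1)*1 - (-1)*8|
= |(-1) - (-8)| = 7

7


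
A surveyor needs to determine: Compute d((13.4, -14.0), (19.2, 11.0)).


dx=5.8, dy=25
d^2 = 5.8^2 + 25^2 = 658.64
d = sqrt(658.64) = 25.664

25.664


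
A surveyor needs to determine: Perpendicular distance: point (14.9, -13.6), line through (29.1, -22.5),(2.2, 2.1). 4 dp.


|cross product| = 109.91
|line direction| = sqrt(1328.77) = 36.4523
Distance = 109.91/sqrt(1328.77) = 3.0152

3.0152


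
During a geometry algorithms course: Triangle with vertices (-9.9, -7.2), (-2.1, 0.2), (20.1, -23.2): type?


Side lengths squared: AB^2=115.6, BC^2=1040.4, CA^2=1156
Sorted: [115.6, 1040.4, 1156]
By sides: Scalene, By angles: Right

Scalene, Right


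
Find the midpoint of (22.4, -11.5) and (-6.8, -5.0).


M = ((22.4+(-6.8))/2, ((-11.5)+(-5))/2)
= (7.8, -8.25)

(7.8, -8.25)


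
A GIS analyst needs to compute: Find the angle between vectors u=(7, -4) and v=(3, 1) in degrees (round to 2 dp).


u.v = 17, |u| = sqrt(65) = 8.0623, |v| = sqrt(10) = 3.1623
cos(theta) = u.v/(|u||v|) = 17/sqrt(650) = 0.666795
theta = acos(0.666795) = 48.18 degrees

48.18 degrees


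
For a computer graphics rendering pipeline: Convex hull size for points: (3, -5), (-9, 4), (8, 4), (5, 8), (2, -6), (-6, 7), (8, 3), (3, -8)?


Convex hull vertices (CCW): (-9, 4), (3, -8), (8, 3), (8, 4), (5, 8), (-6, 7)
Count = 6

6


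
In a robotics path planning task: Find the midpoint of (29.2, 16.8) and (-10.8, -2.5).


M = ((29.2+(-10.8))/2, (16.8+(-2.5))/2)
= (9.2, 7.15)

(9.2, 7.15)


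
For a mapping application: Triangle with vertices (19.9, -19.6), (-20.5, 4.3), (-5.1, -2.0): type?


Side lengths squared: AB^2=2203.37, BC^2=276.85, CA^2=934.76
Sorted: [276.85, 934.76, 2203.37]
By sides: Scalene, By angles: Obtuse

Scalene, Obtuse


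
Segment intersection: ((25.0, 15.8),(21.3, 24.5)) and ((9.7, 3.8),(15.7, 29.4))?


Cross products: d1=-319.68, d2=-172.76, d3=177.51, d4=30.59
d1*d2 < 0 and d3*d4 < 0? no

No, they don't intersect


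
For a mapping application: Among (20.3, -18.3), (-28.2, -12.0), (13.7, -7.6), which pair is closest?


d(P0,P1) = 48.9075, d(P0,P2) = 12.5718, d(P1,P2) = 42.1304
Closest: P0 and P2

Closest pair: (20.3, -18.3) and (13.7, -7.6), distance = 12.5718


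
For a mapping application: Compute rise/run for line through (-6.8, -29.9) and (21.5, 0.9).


slope = (y2-y1)/(x2-x1) = (0.9-(-29.9))/(21.5-(-6.8)) = 30.8/28.3 = 1.0883

1.0883
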